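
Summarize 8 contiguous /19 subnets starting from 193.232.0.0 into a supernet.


Original prefix: /19
Number of subnets: 8 = 2^3
New prefix = 19 - 3 = 16
Supernet: 193.232.0.0/16


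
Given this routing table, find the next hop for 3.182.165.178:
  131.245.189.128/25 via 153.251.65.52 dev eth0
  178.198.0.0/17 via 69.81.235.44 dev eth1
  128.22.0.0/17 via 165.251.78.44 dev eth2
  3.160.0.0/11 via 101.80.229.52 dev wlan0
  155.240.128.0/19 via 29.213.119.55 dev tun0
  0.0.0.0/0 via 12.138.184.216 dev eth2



Longest prefix match for 3.182.165.178:
  /25 131.245.189.128: no
  /17 178.198.0.0: no
  /17 128.22.0.0: no
  /11 3.160.0.0: MATCH
  /19 155.240.128.0: no
  /0 0.0.0.0: MATCH
Selected: next-hop 101.80.229.52 via wlan0 (matched /11)


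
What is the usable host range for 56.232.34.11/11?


Network: 56.224.0.0
Broadcast: 56.255.255.255
First usable = network + 1
Last usable = broadcast - 1
Range: 56.224.0.1 to 56.255.255.254


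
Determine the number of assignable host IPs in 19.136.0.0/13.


Host bits = 32 - 13 = 19
Total addresses = 2^19 = 524288
Usable = total - 2 (network and broadcast)
Usable hosts: 524286


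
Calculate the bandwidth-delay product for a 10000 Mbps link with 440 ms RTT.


BDP = bandwidth * RTT
= 10000 Mbps * 440 ms
= 10000 * 1e6 * 440 / 1000 bits
= 4400000000 bits
= 550000000 bytes
= 537109.375 KB
BDP = 4400000000 bits (550000000 bytes)


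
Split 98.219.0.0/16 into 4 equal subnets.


New prefix = 16 + 2 = 18
Each subnet has 16384 addresses
  98.219.0.0/18
  98.219.64.0/18
  98.219.128.0/18
  98.219.192.0/18
Subnets: 98.219.0.0/18, 98.219.64.0/18, 98.219.128.0/18, 98.219.192.0/18


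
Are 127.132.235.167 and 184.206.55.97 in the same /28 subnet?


Mask: 255.255.255.240
127.132.235.167 AND mask = 127.132.235.160
184.206.55.97 AND mask = 184.206.55.96
No, different subnets (127.132.235.160 vs 184.206.55.96)


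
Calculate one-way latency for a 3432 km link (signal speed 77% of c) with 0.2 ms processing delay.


Speed = 0.77 * 3e5 km/s = 231000 km/s
Propagation delay = 3432 / 231000 = 0.0149 s = 14.8571 ms
Processing delay = 0.2 ms
Total one-way latency = 15.0571 ms


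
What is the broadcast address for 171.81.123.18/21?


Network: 171.81.120.0/21
Host bits = 11
Set all host bits to 1:
Broadcast: 171.81.127.255


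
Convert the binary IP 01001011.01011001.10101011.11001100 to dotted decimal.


01001011 = 75
01011001 = 89
10101011 = 171
11001100 = 204
IP: 75.89.171.204


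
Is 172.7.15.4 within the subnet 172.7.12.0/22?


Subnet network: 172.7.12.0
Test IP AND mask: 172.7.12.0
Yes, 172.7.15.4 is in 172.7.12.0/22


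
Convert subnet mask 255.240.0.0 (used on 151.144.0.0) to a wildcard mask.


Subnet mask: 255.240.0.0
Wildcard = 255.255.255.255 - subnet mask
255 - 255 = 0
255 - 240 = 15
255 - 0 = 255
255 - 0 = 255
Wildcard: 0.15.255.255


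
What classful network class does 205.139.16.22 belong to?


First octet: 205
Binary: 11001101
110xxxxx -> Class C (192-223)
Class C, default mask 255.255.255.0 (/24)


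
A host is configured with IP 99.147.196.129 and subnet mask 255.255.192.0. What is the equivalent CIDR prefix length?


Binary: 11111111.11111111.11000000.00000000
Count leading 1s
Prefix: /18


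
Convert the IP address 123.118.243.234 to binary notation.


123 = 01111011
118 = 01110110
243 = 11110011
234 = 11101010
Binary: 01111011.01110110.11110011.11101010


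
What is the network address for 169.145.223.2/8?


IP:   10101001.10010001.11011111.00000010
Mask: 11111111.00000000.00000000.00000000
AND operation:
Net:  10101001.00000000.00000000.00000000
Network: 169.0.0.0/8


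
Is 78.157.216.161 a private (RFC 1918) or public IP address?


RFC 1918 private ranges:
  10.0.0.0/8 (10.0.0.0 - 10.255.255.255)
  172.16.0.0/12 (172.16.0.0 - 172.31.255.255)
  192.168.0.0/16 (192.168.0.0 - 192.168.255.255)
Public (not in any RFC 1918 range)


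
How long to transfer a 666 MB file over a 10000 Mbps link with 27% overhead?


Effective throughput = 10000 * (1 - 27/100) = 7300 Mbps
File size in Mb = 666 * 8 = 5328 Mb
Time = 5328 / 7300
Time = 0.7299 seconds


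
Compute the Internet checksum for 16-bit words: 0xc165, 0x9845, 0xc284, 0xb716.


Sum all words (with carry folding):
+ 0xc165 = 0xc165
+ 0x9845 = 0x59ab
+ 0xc284 = 0x1c30
+ 0xb716 = 0xd346
One's complement: ~0xd346
Checksum = 0x2cb9


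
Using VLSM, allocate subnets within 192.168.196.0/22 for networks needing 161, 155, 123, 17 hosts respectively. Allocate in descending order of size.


161 hosts -> /24 (254 usable): 192.168.196.0/24
155 hosts -> /24 (254 usable): 192.168.197.0/24
123 hosts -> /25 (126 usable): 192.168.198.0/25
17 hosts -> /27 (30 usable): 192.168.198.128/27
Allocation: 192.168.196.0/24 (161 hosts, 254 usable); 192.168.197.0/24 (155 hosts, 254 usable); 192.168.198.0/25 (123 hosts, 126 usable); 192.168.198.128/27 (17 hosts, 30 usable)


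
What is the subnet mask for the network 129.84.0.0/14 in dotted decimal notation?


/14 means 14 network bits, 18 host bits
Binary: 11111111111111000000000000000000
Mask: 255.252.0.0


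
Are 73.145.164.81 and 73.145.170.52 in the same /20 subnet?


Mask: 255.255.240.0
73.145.164.81 AND mask = 73.145.160.0
73.145.170.52 AND mask = 73.145.160.0
Yes, same subnet (73.145.160.0)


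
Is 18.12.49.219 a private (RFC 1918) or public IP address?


RFC 1918 private ranges:
  10.0.0.0/8 (10.0.0.0 - 10.255.255.255)
  172.16.0.0/12 (172.16.0.0 - 172.31.255.255)
  192.168.0.0/16 (192.168.0.0 - 192.168.255.255)
Public (not in any RFC 1918 range)


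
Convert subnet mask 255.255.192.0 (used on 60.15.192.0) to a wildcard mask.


Subnet mask: 255.255.192.0
Wildcard = 255.255.255.255 - subnet mask
255 - 255 = 0
255 - 255 = 0
255 - 192 = 63
255 - 0 = 255
Wildcard: 0.0.63.255


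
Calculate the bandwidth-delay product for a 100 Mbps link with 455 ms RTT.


BDP = bandwidth * RTT
= 100 Mbps * 455 ms
= 100 * 1e6 * 455 / 1000 bits
= 45500000 bits
= 5687500 bytes
= 5554.1992 KB
BDP = 45500000 bits (5687500 bytes)


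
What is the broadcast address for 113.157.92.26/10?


Network: 113.128.0.0/10
Host bits = 22
Set all host bits to 1:
Broadcast: 113.191.255.255


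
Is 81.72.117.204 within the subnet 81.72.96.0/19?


Subnet network: 81.72.96.0
Test IP AND mask: 81.72.96.0
Yes, 81.72.117.204 is in 81.72.96.0/19


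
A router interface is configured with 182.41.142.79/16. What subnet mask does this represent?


/16 means 16 network bits, 16 host bits
Binary: 11111111111111110000000000000000
Mask: 255.255.0.0


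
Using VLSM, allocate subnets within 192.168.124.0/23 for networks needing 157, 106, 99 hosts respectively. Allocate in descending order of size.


157 hosts -> /24 (254 usable): 192.168.124.0/24
106 hosts -> /25 (126 usable): 192.168.125.0/25
99 hosts -> /25 (126 usable): 192.168.125.128/25
Allocation: 192.168.124.0/24 (157 hosts, 254 usable); 192.168.125.0/25 (106 hosts, 126 usable); 192.168.125.128/25 (99 hosts, 126 usable)


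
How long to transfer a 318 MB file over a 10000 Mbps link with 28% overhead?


Effective throughput = 10000 * (1 - 28/100) = 7200 Mbps
File size in Mb = 318 * 8 = 2544 Mb
Time = 2544 / 7200
Time = 0.3533 seconds


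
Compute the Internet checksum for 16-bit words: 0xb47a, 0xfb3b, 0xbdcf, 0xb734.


Sum all words (with carry folding):
+ 0xb47a = 0xb47a
+ 0xfb3b = 0xafb6
+ 0xbdcf = 0x6d86
+ 0xb734 = 0x24bb
One's complement: ~0x24bb
Checksum = 0xdb44


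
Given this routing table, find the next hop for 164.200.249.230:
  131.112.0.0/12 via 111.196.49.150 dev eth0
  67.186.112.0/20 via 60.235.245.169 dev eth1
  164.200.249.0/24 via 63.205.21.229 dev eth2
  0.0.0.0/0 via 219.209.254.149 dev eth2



Longest prefix match for 164.200.249.230:
  /12 131.112.0.0: no
  /20 67.186.112.0: no
  /24 164.200.249.0: MATCH
  /0 0.0.0.0: MATCH
Selected: next-hop 63.205.21.229 via eth2 (matched /24)


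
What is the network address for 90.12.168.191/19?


IP:   01011010.00001100.10101000.10111111
Mask: 11111111.11111111.11100000.00000000
AND operation:
Net:  01011010.00001100.10100000.00000000
Network: 90.12.160.0/19


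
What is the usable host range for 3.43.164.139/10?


Network: 3.0.0.0
Broadcast: 3.63.255.255
First usable = network + 1
Last usable = broadcast - 1
Range: 3.0.0.1 to 3.63.255.254


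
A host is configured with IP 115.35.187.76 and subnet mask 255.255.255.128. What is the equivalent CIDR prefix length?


Binary: 11111111.11111111.11111111.10000000
Count leading 1s
Prefix: /25


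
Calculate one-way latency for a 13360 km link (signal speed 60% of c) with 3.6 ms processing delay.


Speed = 0.6 * 3e5 km/s = 180000 km/s
Propagation delay = 13360 / 180000 = 0.0742 s = 74.2222 ms
Processing delay = 3.6 ms
Total one-way latency = 77.8222 ms


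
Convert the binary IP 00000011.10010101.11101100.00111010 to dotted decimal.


00000011 = 3
10010101 = 149
11101100 = 236
00111010 = 58
IP: 3.149.236.58


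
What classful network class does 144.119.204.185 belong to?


First octet: 144
Binary: 10010000
10xxxxxx -> Class B (128-191)
Class B, default mask 255.255.0.0 (/16)


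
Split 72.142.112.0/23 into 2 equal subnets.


New prefix = 23 + 1 = 24
Each subnet has 256 addresses
  72.142.112.0/24
  72.142.113.0/24
Subnets: 72.142.112.0/24, 72.142.113.0/24


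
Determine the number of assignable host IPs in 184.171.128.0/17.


Host bits = 32 - 17 = 15
Total addresses = 2^15 = 32768
Usable = total - 2 (network and broadcast)
Usable hosts: 32766


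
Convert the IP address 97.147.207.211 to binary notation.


97 = 01100001
147 = 10010011
207 = 11001111
211 = 11010011
Binary: 01100001.10010011.11001111.11010011


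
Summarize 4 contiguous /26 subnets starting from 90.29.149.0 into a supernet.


Original prefix: /26
Number of subnets: 4 = 2^2
New prefix = 26 - 2 = 24
Supernet: 90.29.149.0/24


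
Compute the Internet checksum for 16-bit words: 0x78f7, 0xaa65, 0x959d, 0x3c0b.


Sum all words (with carry folding):
+ 0x78f7 = 0x78f7
+ 0xaa65 = 0x235d
+ 0x959d = 0xb8fa
+ 0x3c0b = 0xf505
One's complement: ~0xf505
Checksum = 0x0afa


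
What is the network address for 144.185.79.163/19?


IP:   10010000.10111001.01001111.10100011
Mask: 11111111.11111111.11100000.00000000
AND operation:
Net:  10010000.10111001.01000000.00000000
Network: 144.185.64.0/19


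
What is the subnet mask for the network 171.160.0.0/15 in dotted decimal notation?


/15 means 15 network bits, 17 host bits
Binary: 11111111111111100000000000000000
Mask: 255.254.0.0


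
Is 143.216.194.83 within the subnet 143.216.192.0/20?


Subnet network: 143.216.192.0
Test IP AND mask: 143.216.192.0
Yes, 143.216.194.83 is in 143.216.192.0/20


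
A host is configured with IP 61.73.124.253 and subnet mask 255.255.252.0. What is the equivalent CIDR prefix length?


Binary: 11111111.11111111.11111100.00000000
Count leading 1s
Prefix: /22


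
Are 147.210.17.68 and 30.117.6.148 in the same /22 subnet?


Mask: 255.255.252.0
147.210.17.68 AND mask = 147.210.16.0
30.117.6.148 AND mask = 30.117.4.0
No, different subnets (147.210.16.0 vs 30.117.4.0)


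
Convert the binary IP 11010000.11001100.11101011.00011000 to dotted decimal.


11010000 = 208
11001100 = 204
11101011 = 235
00011000 = 24
IP: 208.204.235.24


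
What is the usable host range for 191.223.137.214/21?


Network: 191.223.136.0
Broadcast: 191.223.143.255
First usable = network + 1
Last usable = broadcast - 1
Range: 191.223.136.1 to 191.223.143.254


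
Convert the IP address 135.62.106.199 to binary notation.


135 = 10000111
62 = 00111110
106 = 01101010
199 = 11000111
Binary: 10000111.00111110.01101010.11000111


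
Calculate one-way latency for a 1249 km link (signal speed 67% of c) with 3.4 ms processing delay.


Speed = 0.67 * 3e5 km/s = 201000 km/s
Propagation delay = 1249 / 201000 = 0.0062 s = 6.2139 ms
Processing delay = 3.4 ms
Total one-way latency = 9.6139 ms


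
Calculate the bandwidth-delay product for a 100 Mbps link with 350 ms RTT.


BDP = bandwidth * RTT
= 100 Mbps * 350 ms
= 100 * 1e6 * 350 / 1000 bits
= 35000000 bits
= 4375000 bytes
= 4272.4609 KB
BDP = 35000000 bits (4375000 bytes)


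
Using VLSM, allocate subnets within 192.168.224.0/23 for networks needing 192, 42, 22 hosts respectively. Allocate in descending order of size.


192 hosts -> /24 (254 usable): 192.168.224.0/24
42 hosts -> /26 (62 usable): 192.168.225.0/26
22 hosts -> /27 (30 usable): 192.168.225.64/27
Allocation: 192.168.224.0/24 (192 hosts, 254 usable); 192.168.225.0/26 (42 hosts, 62 usable); 192.168.225.64/27 (22 hosts, 30 usable)


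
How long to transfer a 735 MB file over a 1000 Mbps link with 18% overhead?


Effective throughput = 1000 * (1 - 18/100) = 820.0 Mbps
File size in Mb = 735 * 8 = 5880 Mb
Time = 5880 / 820.0
Time = 7.1707 seconds


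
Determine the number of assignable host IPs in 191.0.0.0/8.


Host bits = 32 - 8 = 24
Total addresses = 2^24 = 16777216
Usable = total - 2 (network and broadcast)
Usable hosts: 16777214


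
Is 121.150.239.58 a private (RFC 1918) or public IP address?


RFC 1918 private ranges:
  10.0.0.0/8 (10.0.0.0 - 10.255.255.255)
  172.16.0.0/12 (172.16.0.0 - 172.31.255.255)
  192.168.0.0/16 (192.168.0.0 - 192.168.255.255)
Public (not in any RFC 1918 range)


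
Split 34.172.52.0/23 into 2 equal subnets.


New prefix = 23 + 1 = 24
Each subnet has 256 addresses
  34.172.52.0/24
  34.172.53.0/24
Subnets: 34.172.52.0/24, 34.172.53.0/24


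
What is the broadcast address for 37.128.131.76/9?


Network: 37.128.0.0/9
Host bits = 23
Set all host bits to 1:
Broadcast: 37.255.255.255


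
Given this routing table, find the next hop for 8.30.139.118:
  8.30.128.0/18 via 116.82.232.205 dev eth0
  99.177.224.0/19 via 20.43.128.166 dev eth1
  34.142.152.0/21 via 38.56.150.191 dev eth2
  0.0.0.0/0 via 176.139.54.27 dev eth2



Longest prefix match for 8.30.139.118:
  /18 8.30.128.0: MATCH
  /19 99.177.224.0: no
  /21 34.142.152.0: no
  /0 0.0.0.0: MATCH
Selected: next-hop 116.82.232.205 via eth0 (matched /18)


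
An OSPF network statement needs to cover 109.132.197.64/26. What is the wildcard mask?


Subnet mask: 255.255.255.192
Wildcard = 255.255.255.255 - subnet mask
255 - 255 = 0
255 - 255 = 0
255 - 255 = 0
255 - 192 = 63
Wildcard: 0.0.0.63


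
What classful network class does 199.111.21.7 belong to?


First octet: 199
Binary: 11000111
110xxxxx -> Class C (192-223)
Class C, default mask 255.255.255.0 (/24)


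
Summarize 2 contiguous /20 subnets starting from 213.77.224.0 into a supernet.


Original prefix: /20
Number of subnets: 2 = 2^1
New prefix = 20 - 1 = 19
Supernet: 213.77.224.0/19


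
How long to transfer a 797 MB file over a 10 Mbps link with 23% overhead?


Effective throughput = 10 * (1 - 23/100) = 7.7 Mbps
File size in Mb = 797 * 8 = 6376 Mb
Time = 6376 / 7.7
Time = 828.0519 seconds


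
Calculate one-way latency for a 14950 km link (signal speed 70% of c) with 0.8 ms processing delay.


Speed = 0.7 * 3e5 km/s = 210000 km/s
Propagation delay = 14950 / 210000 = 0.0712 s = 71.1905 ms
Processing delay = 0.8 ms
Total one-way latency = 71.9905 ms


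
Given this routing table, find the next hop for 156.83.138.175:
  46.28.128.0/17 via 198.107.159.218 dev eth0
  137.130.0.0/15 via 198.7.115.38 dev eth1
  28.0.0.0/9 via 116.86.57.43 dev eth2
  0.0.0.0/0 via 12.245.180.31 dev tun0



Longest prefix match for 156.83.138.175:
  /17 46.28.128.0: no
  /15 137.130.0.0: no
  /9 28.0.0.0: no
  /0 0.0.0.0: MATCH
Selected: next-hop 12.245.180.31 via tun0 (matched /0)


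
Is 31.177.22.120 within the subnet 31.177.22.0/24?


Subnet network: 31.177.22.0
Test IP AND mask: 31.177.22.0
Yes, 31.177.22.120 is in 31.177.22.0/24


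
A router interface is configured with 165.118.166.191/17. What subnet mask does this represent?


/17 means 17 network bits, 15 host bits
Binary: 11111111111111111000000000000000
Mask: 255.255.128.0


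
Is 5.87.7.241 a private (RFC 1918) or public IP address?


RFC 1918 private ranges:
  10.0.0.0/8 (10.0.0.0 - 10.255.255.255)
  172.16.0.0/12 (172.16.0.0 - 172.31.255.255)
  192.168.0.0/16 (192.168.0.0 - 192.168.255.255)
Public (not in any RFC 1918 range)


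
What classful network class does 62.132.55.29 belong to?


First octet: 62
Binary: 00111110
0xxxxxxx -> Class A (1-126)
Class A, default mask 255.0.0.0 (/8)


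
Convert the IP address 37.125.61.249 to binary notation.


37 = 00100101
125 = 01111101
61 = 00111101
249 = 11111001
Binary: 00100101.01111101.00111101.11111001


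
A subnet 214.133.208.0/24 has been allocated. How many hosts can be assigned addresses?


Host bits = 32 - 24 = 8
Total addresses = 2^8 = 256
Usable = total - 2 (network and broadcast)
Usable hosts: 254


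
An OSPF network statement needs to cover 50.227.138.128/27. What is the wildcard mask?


Subnet mask: 255.255.255.224
Wildcard = 255.255.255.255 - subnet mask
255 - 255 = 0
255 - 255 = 0
255 - 255 = 0
255 - 224 = 31
Wildcard: 0.0.0.31


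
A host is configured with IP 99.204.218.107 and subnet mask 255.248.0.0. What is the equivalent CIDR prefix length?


Binary: 11111111.11111000.00000000.00000000
Count leading 1s
Prefix: /13


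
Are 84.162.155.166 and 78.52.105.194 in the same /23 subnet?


Mask: 255.255.254.0
84.162.155.166 AND mask = 84.162.154.0
78.52.105.194 AND mask = 78.52.104.0
No, different subnets (84.162.154.0 vs 78.52.104.0)


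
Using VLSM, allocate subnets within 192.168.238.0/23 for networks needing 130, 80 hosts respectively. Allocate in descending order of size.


130 hosts -> /24 (254 usable): 192.168.238.0/24
80 hosts -> /25 (126 usable): 192.168.239.0/25
Allocation: 192.168.238.0/24 (130 hosts, 254 usable); 192.168.239.0/25 (80 hosts, 126 usable)


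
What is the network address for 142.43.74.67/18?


IP:   10001110.00101011.01001010.01000011
Mask: 11111111.11111111.11000000.00000000
AND operation:
Net:  10001110.00101011.01000000.00000000
Network: 142.43.64.0/18


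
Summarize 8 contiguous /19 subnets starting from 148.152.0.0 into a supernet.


Original prefix: /19
Number of subnets: 8 = 2^3
New prefix = 19 - 3 = 16
Supernet: 148.152.0.0/16


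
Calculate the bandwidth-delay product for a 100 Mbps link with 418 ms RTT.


BDP = bandwidth * RTT
= 100 Mbps * 418 ms
= 100 * 1e6 * 418 / 1000 bits
= 41800000 bits
= 5225000 bytes
= 5102.5391 KB
BDP = 41800000 bits (5225000 bytes)


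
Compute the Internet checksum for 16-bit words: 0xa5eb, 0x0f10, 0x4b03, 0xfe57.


Sum all words (with carry folding):
+ 0xa5eb = 0xa5eb
+ 0x0f10 = 0xb4fb
+ 0x4b03 = 0xfffe
+ 0xfe57 = 0xfe56
One's complement: ~0xfe56
Checksum = 0x01a9


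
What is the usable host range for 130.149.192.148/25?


Network: 130.149.192.128
Broadcast: 130.149.192.255
First usable = network + 1
Last usable = broadcast - 1
Range: 130.149.192.129 to 130.149.192.254


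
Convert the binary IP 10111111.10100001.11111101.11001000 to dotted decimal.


10111111 = 191
10100001 = 161
11111101 = 253
11001000 = 200
IP: 191.161.253.200


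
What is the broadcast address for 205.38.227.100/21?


Network: 205.38.224.0/21
Host bits = 11
Set all host bits to 1:
Broadcast: 205.38.231.255


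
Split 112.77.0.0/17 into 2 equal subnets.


New prefix = 17 + 1 = 18
Each subnet has 16384 addresses
  112.77.0.0/18
  112.77.64.0/18
Subnets: 112.77.0.0/18, 112.77.64.0/18


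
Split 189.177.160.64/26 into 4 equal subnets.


New prefix = 26 + 2 = 28
Each subnet has 16 addresses
  189.177.160.64/28
  189.177.160.80/28
  189.177.160.96/28
  189.177.160.112/28
Subnets: 189.177.160.64/28, 189.177.160.80/28, 189.177.160.96/28, 189.177.160.112/28


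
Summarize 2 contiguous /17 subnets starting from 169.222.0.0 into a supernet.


Original prefix: /17
Number of subnets: 2 = 2^1
New prefix = 17 - 1 = 16
Supernet: 169.222.0.0/16


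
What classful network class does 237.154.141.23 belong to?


First octet: 237
Binary: 11101101
1110xxxx -> Class D (224-239)
Class D (multicast), default mask N/A


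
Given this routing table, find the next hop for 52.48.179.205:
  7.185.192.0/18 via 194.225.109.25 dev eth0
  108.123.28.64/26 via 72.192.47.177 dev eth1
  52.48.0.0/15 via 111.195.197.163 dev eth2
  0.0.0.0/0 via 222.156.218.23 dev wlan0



Longest prefix match for 52.48.179.205:
  /18 7.185.192.0: no
  /26 108.123.28.64: no
  /15 52.48.0.0: MATCH
  /0 0.0.0.0: MATCH
Selected: next-hop 111.195.197.163 via eth2 (matched /15)


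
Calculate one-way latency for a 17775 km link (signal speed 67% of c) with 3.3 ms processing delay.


Speed = 0.67 * 3e5 km/s = 201000 km/s
Propagation delay = 17775 / 201000 = 0.0884 s = 88.4328 ms
Processing delay = 3.3 ms
Total one-way latency = 91.7328 ms


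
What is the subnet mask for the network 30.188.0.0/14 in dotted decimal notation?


/14 means 14 network bits, 18 host bits
Binary: 11111111111111000000000000000000
Mask: 255.252.0.0


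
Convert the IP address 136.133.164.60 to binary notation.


136 = 10001000
133 = 10000101
164 = 10100100
60 = 00111100
Binary: 10001000.10000101.10100100.00111100


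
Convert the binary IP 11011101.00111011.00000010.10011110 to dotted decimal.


11011101 = 221
00111011 = 59
00000010 = 2
10011110 = 158
IP: 221.59.2.158


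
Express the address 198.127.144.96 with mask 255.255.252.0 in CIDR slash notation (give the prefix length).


Binary: 11111111.11111111.11111100.00000000
Count leading 1s
Prefix: /22


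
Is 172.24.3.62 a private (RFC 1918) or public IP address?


RFC 1918 private ranges:
  10.0.0.0/8 (10.0.0.0 - 10.255.255.255)
  172.16.0.0/12 (172.16.0.0 - 172.31.255.255)
  192.168.0.0/16 (192.168.0.0 - 192.168.255.255)
Private (in 172.16.0.0/12)


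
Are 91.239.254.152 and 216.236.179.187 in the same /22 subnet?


Mask: 255.255.252.0
91.239.254.152 AND mask = 91.239.252.0
216.236.179.187 AND mask = 216.236.176.0
No, different subnets (91.239.252.0 vs 216.236.176.0)


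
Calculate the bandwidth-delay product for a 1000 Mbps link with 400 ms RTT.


BDP = bandwidth * RTT
= 1000 Mbps * 400 ms
= 1000 * 1e6 * 400 / 1000 bits
= 400000000 bits
= 50000000 bytes
= 48828.125 KB
BDP = 400000000 bits (50000000 bytes)


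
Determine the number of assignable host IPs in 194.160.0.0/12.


Host bits = 32 - 12 = 20
Total addresses = 2^20 = 1048576
Usable = total - 2 (network and broadcast)
Usable hosts: 1048574


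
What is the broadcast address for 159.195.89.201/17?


Network: 159.195.0.0/17
Host bits = 15
Set all host bits to 1:
Broadcast: 159.195.127.255


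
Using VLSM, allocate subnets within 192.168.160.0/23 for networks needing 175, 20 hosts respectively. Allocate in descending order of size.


175 hosts -> /24 (254 usable): 192.168.160.0/24
20 hosts -> /27 (30 usable): 192.168.161.0/27
Allocation: 192.168.160.0/24 (175 hosts, 254 usable); 192.168.161.0/27 (20 hosts, 30 usable)


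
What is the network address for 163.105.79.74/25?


IP:   10100011.01101001.01001111.01001010
Mask: 11111111.11111111.11111111.10000000
AND operation:
Net:  10100011.01101001.01001111.00000000
Network: 163.105.79.0/25


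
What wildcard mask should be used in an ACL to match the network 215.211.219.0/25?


Subnet mask: 255.255.255.128
Wildcard = 255.255.255.255 - subnet mask
255 - 255 = 0
255 - 255 = 0
255 - 255 = 0
255 - 128 = 127
Wildcard: 0.0.0.127


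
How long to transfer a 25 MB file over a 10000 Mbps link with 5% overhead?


Effective throughput = 10000 * (1 - 5/100) = 9500 Mbps
File size in Mb = 25 * 8 = 200 Mb
Time = 200 / 9500
Time = 0.0211 seconds


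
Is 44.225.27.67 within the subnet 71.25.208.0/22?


Subnet network: 71.25.208.0
Test IP AND mask: 44.225.24.0
No, 44.225.27.67 is not in 71.25.208.0/22


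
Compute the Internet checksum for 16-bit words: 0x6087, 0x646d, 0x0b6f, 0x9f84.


Sum all words (with carry folding):
+ 0x6087 = 0x6087
+ 0x646d = 0xc4f4
+ 0x0b6f = 0xd063
+ 0x9f84 = 0x6fe8
One's complement: ~0x6fe8
Checksum = 0x9017


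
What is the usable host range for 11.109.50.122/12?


Network: 11.96.0.0
Broadcast: 11.111.255.255
First usable = network + 1
Last usable = broadcast - 1
Range: 11.96.0.1 to 11.111.255.254


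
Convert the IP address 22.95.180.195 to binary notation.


22 = 00010110
95 = 01011111
180 = 10110100
195 = 11000011
Binary: 00010110.01011111.10110100.11000011


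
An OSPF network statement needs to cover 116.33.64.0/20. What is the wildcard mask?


Subnet mask: 255.255.240.0
Wildcard = 255.255.255.255 - subnet mask
255 - 255 = 0
255 - 255 = 0
255 - 240 = 15
255 - 0 = 255
Wildcard: 0.0.15.255


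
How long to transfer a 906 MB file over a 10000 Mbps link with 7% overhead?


Effective throughput = 10000 * (1 - 7/100) = 9300 Mbps
File size in Mb = 906 * 8 = 7248 Mb
Time = 7248 / 9300
Time = 0.7794 seconds


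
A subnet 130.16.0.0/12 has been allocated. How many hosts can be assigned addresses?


Host bits = 32 - 12 = 20
Total addresses = 2^20 = 1048576
Usable = total - 2 (network and broadcast)
Usable hosts: 1048574


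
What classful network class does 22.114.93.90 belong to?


First octet: 22
Binary: 00010110
0xxxxxxx -> Class A (1-126)
Class A, default mask 255.0.0.0 (/8)


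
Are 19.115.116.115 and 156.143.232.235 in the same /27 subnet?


Mask: 255.255.255.224
19.115.116.115 AND mask = 19.115.116.96
156.143.232.235 AND mask = 156.143.232.224
No, different subnets (19.115.116.96 vs 156.143.232.224)


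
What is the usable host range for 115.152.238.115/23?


Network: 115.152.238.0
Broadcast: 115.152.239.255
First usable = network + 1
Last usable = broadcast - 1
Range: 115.152.238.1 to 115.152.239.254


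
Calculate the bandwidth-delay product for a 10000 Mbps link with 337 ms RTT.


BDP = bandwidth * RTT
= 10000 Mbps * 337 ms
= 10000 * 1e6 * 337 / 1000 bits
= 3370000000 bits
= 421250000 bytes
= 411376.9531 KB
BDP = 3370000000 bits (421250000 bytes)


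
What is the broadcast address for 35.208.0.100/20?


Network: 35.208.0.0/20
Host bits = 12
Set all host bits to 1:
Broadcast: 35.208.15.255


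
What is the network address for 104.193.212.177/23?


IP:   01101000.11000001.11010100.10110001
Mask: 11111111.11111111.11111110.00000000
AND operation:
Net:  01101000.11000001.11010100.00000000
Network: 104.193.212.0/23


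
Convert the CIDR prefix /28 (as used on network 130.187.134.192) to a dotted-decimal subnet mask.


/28 means 28 network bits, 4 host bits
Binary: 11111111111111111111111111110000
Mask: 255.255.255.240


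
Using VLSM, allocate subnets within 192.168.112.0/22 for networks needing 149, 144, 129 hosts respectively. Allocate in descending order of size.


149 hosts -> /24 (254 usable): 192.168.112.0/24
144 hosts -> /24 (254 usable): 192.168.113.0/24
129 hosts -> /24 (254 usable): 192.168.114.0/24
Allocation: 192.168.112.0/24 (149 hosts, 254 usable); 192.168.113.0/24 (144 hosts, 254 usable); 192.168.114.0/24 (129 hosts, 254 usable)


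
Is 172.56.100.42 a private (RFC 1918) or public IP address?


RFC 1918 private ranges:
  10.0.0.0/8 (10.0.0.0 - 10.255.255.255)
  172.16.0.0/12 (172.16.0.0 - 172.31.255.255)
  192.168.0.0/16 (192.168.0.0 - 192.168.255.255)
Public (not in any RFC 1918 range)


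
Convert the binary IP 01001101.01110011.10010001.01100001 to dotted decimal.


01001101 = 77
01110011 = 115
10010001 = 145
01100001 = 97
IP: 77.115.145.97


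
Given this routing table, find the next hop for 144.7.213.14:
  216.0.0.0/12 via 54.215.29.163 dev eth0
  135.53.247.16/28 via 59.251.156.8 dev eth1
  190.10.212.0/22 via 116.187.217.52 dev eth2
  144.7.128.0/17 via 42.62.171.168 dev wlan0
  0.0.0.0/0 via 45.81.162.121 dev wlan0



Longest prefix match for 144.7.213.14:
  /12 216.0.0.0: no
  /28 135.53.247.16: no
  /22 190.10.212.0: no
  /17 144.7.128.0: MATCH
  /0 0.0.0.0: MATCH
Selected: next-hop 42.62.171.168 via wlan0 (matched /17)


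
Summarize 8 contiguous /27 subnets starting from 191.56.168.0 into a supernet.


Original prefix: /27
Number of subnets: 8 = 2^3
New prefix = 27 - 3 = 24
Supernet: 191.56.168.0/24


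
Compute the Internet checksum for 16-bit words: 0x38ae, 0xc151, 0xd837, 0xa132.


Sum all words (with carry folding):
+ 0x38ae = 0x38ae
+ 0xc151 = 0xf9ff
+ 0xd837 = 0xd237
+ 0xa132 = 0x736a
One's complement: ~0x736a
Checksum = 0x8c95


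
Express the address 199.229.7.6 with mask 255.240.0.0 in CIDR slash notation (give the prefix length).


Binary: 11111111.11110000.00000000.00000000
Count leading 1s
Prefix: /12


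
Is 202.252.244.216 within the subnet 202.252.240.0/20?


Subnet network: 202.252.240.0
Test IP AND mask: 202.252.240.0
Yes, 202.252.244.216 is in 202.252.240.0/20


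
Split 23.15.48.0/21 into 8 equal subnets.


New prefix = 21 + 3 = 24
Each subnet has 256 addresses
  23.15.48.0/24
  23.15.49.0/24
  23.15.50.0/24
  23.15.51.0/24
  23.15.52.0/24
  23.15.53.0/24
  23.15.54.0/24
  23.15.55.0/24
Subnets: 23.15.48.0/24, 23.15.49.0/24, 23.15.50.0/24, 23.15.51.0/24, 23.15.52.0/24, 23.15.53.0/24, 23.15.54.0/24, 23.15.55.0/24


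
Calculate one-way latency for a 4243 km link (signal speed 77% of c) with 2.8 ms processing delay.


Speed = 0.77 * 3e5 km/s = 231000 km/s
Propagation delay = 4243 / 231000 = 0.0184 s = 18.368 ms
Processing delay = 2.8 ms
Total one-way latency = 21.168 ms


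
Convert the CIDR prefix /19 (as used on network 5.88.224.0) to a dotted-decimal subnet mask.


/19 means 19 network bits, 13 host bits
Binary: 11111111111111111110000000000000
Mask: 255.255.224.0


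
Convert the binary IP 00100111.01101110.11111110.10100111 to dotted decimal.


00100111 = 39
01101110 = 110
11111110 = 254
10100111 = 167
IP: 39.110.254.167


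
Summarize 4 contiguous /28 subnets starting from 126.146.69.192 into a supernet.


Original prefix: /28
Number of subnets: 4 = 2^2
New prefix = 28 - 2 = 26
Supernet: 126.146.69.192/26


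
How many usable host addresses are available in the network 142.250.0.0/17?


Host bits = 32 - 17 = 15
Total addresses = 2^15 = 32768
Usable = total - 2 (network and broadcast)
Usable hosts: 32766


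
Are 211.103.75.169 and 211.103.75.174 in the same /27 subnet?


Mask: 255.255.255.224
211.103.75.169 AND mask = 211.103.75.160
211.103.75.174 AND mask = 211.103.75.160
Yes, same subnet (211.103.75.160)


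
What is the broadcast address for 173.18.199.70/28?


Network: 173.18.199.64/28
Host bits = 4
Set all host bits to 1:
Broadcast: 173.18.199.79


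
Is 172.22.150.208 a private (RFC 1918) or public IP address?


RFC 1918 private ranges:
  10.0.0.0/8 (10.0.0.0 - 10.255.255.255)
  172.16.0.0/12 (172.16.0.0 - 172.31.255.255)
  192.168.0.0/16 (192.168.0.0 - 192.168.255.255)
Private (in 172.16.0.0/12)


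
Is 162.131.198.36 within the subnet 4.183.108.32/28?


Subnet network: 4.183.108.32
Test IP AND mask: 162.131.198.32
No, 162.131.198.36 is not in 4.183.108.32/28


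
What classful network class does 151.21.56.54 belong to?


First octet: 151
Binary: 10010111
10xxxxxx -> Class B (128-191)
Class B, default mask 255.255.0.0 (/16)


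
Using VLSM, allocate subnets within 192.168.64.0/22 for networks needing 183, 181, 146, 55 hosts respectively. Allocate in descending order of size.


183 hosts -> /24 (254 usable): 192.168.64.0/24
181 hosts -> /24 (254 usable): 192.168.65.0/24
146 hosts -> /24 (254 usable): 192.168.66.0/24
55 hosts -> /26 (62 usable): 192.168.67.0/26
Allocation: 192.168.64.0/24 (183 hosts, 254 usable); 192.168.65.0/24 (181 hosts, 254 usable); 192.168.66.0/24 (146 hosts, 254 usable); 192.168.67.0/26 (55 hosts, 62 usable)


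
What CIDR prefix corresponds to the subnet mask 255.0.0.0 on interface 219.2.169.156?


Binary: 11111111.00000000.00000000.00000000
Count leading 1s
Prefix: /8


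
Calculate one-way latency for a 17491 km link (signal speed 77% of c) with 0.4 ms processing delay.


Speed = 0.77 * 3e5 km/s = 231000 km/s
Propagation delay = 17491 / 231000 = 0.0757 s = 75.7186 ms
Processing delay = 0.4 ms
Total one-way latency = 76.1186 ms


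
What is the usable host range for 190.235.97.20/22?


Network: 190.235.96.0
Broadcast: 190.235.99.255
First usable = network + 1
Last usable = broadcast - 1
Range: 190.235.96.1 to 190.235.99.254


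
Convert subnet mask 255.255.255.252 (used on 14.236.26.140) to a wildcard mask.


Subnet mask: 255.255.255.252
Wildcard = 255.255.255.255 - subnet mask
255 - 255 = 0
255 - 255 = 0
255 - 255 = 0
255 - 252 = 3
Wildcard: 0.0.0.3


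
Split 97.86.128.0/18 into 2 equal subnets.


New prefix = 18 + 1 = 19
Each subnet has 8192 addresses
  97.86.128.0/19
  97.86.160.0/19
Subnets: 97.86.128.0/19, 97.86.160.0/19


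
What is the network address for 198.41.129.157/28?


IP:   11000110.00101001.10000001.10011101
Mask: 11111111.11111111.11111111.11110000
AND operation:
Net:  11000110.00101001.10000001.10010000
Network: 198.41.129.144/28


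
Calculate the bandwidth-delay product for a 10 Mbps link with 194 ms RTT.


BDP = bandwidth * RTT
= 10 Mbps * 194 ms
= 10 * 1e6 * 194 / 1000 bits
= 1940000 bits
= 242500 bytes
= 236.8164 KB
BDP = 1940000 bits (242500 bytes)


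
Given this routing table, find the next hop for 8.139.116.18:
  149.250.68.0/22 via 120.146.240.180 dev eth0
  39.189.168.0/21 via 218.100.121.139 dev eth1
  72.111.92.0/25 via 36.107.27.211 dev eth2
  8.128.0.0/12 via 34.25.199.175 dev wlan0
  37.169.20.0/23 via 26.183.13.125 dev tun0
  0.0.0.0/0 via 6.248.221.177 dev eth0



Longest prefix match for 8.139.116.18:
  /22 149.250.68.0: no
  /21 39.189.168.0: no
  /25 72.111.92.0: no
  /12 8.128.0.0: MATCH
  /23 37.169.20.0: no
  /0 0.0.0.0: MATCH
Selected: next-hop 34.25.199.175 via wlan0 (matched /12)


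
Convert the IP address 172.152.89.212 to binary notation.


172 = 10101100
152 = 10011000
89 = 01011001
212 = 11010100
Binary: 10101100.10011000.01011001.11010100


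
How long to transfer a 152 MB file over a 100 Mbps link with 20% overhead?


Effective throughput = 100 * (1 - 20/100) = 80 Mbps
File size in Mb = 152 * 8 = 1216 Mb
Time = 1216 / 80
Time = 15.2 seconds


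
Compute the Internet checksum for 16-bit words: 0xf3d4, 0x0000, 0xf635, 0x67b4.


Sum all words (with carry folding):
+ 0xf3d4 = 0xf3d4
+ 0x0000 = 0xf3d4
+ 0xf635 = 0xea0a
+ 0x67b4 = 0x51bf
One's complement: ~0x51bf
Checksum = 0xae40


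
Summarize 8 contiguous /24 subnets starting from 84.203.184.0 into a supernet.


Original prefix: /24
Number of subnets: 8 = 2^3
New prefix = 24 - 3 = 21
Supernet: 84.203.184.0/21


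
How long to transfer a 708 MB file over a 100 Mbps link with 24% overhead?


Effective throughput = 100 * (1 - 24/100) = 76 Mbps
File size in Mb = 708 * 8 = 5664 Mb
Time = 5664 / 76
Time = 74.5263 seconds


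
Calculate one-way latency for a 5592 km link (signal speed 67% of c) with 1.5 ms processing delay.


Speed = 0.67 * 3e5 km/s = 201000 km/s
Propagation delay = 5592 / 201000 = 0.0278 s = 27.8209 ms
Processing delay = 1.5 ms
Total one-way latency = 29.3209 ms


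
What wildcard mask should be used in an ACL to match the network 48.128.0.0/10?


Subnet mask: 255.192.0.0
Wildcard = 255.255.255.255 - subnet mask
255 - 255 = 0
255 - 192 = 63
255 - 0 = 255
255 - 0 = 255
Wildcard: 0.63.255.255


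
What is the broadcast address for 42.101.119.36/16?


Network: 42.101.0.0/16
Host bits = 16
Set all host bits to 1:
Broadcast: 42.101.255.255


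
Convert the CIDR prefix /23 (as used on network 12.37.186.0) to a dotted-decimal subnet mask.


/23 means 23 network bits, 9 host bits
Binary: 11111111111111111111111000000000
Mask: 255.255.254.0


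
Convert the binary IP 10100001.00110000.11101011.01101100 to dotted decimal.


10100001 = 161
00110000 = 48
11101011 = 235
01101100 = 108
IP: 161.48.235.108


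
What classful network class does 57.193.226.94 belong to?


First octet: 57
Binary: 00111001
0xxxxxxx -> Class A (1-126)
Class A, default mask 255.0.0.0 (/8)


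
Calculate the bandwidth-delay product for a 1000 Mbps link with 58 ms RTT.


BDP = bandwidth * RTT
= 1000 Mbps * 58 ms
= 1000 * 1e6 * 58 / 1000 bits
= 58000000 bits
= 7250000 bytes
= 7080.0781 KB
BDP = 58000000 bits (7250000 bytes)


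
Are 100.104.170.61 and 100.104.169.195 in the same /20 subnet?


Mask: 255.255.240.0
100.104.170.61 AND mask = 100.104.160.0
100.104.169.195 AND mask = 100.104.160.0
Yes, same subnet (100.104.160.0)


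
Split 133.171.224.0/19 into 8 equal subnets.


New prefix = 19 + 3 = 22
Each subnet has 1024 addresses
  133.171.224.0/22
  133.171.228.0/22
  133.171.232.0/22
  133.171.236.0/22
  133.171.240.0/22
  133.171.244.0/22
  133.171.248.0/22
  133.171.252.0/22
Subnets: 133.171.224.0/22, 133.171.228.0/22, 133.171.232.0/22, 133.171.236.0/22, 133.171.240.0/22, 133.171.244.0/22, 133.171.248.0/22, 133.171.252.0/22


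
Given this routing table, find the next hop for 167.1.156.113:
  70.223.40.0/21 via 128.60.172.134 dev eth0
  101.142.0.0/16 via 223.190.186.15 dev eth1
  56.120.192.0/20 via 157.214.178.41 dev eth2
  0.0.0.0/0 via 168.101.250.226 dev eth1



Longest prefix match for 167.1.156.113:
  /21 70.223.40.0: no
  /16 101.142.0.0: no
  /20 56.120.192.0: no
  /0 0.0.0.0: MATCH
Selected: next-hop 168.101.250.226 via eth1 (matched /0)


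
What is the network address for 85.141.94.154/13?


IP:   01010101.10001101.01011110.10011010
Mask: 11111111.11111000.00000000.00000000
AND operation:
Net:  01010101.10001000.00000000.00000000
Network: 85.136.0.0/13


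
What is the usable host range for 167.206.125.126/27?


Network: 167.206.125.96
Broadcast: 167.206.125.127
First usable = network + 1
Last usable = broadcast - 1
Range: 167.206.125.97 to 167.206.125.126


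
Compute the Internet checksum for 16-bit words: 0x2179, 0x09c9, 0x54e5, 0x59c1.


Sum all words (with carry folding):
+ 0x2179 = 0x2179
+ 0x09c9 = 0x2b42
+ 0x54e5 = 0x8027
+ 0x59c1 = 0xd9e8
One's complement: ~0xd9e8
Checksum = 0x2617


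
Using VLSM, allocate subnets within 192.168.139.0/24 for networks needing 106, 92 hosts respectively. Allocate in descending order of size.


106 hosts -> /25 (126 usable): 192.168.139.0/25
92 hosts -> /25 (126 usable): 192.168.139.128/25
Allocation: 192.168.139.0/25 (106 hosts, 126 usable); 192.168.139.128/25 (92 hosts, 126 usable)


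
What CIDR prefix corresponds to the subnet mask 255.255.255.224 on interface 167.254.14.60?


Binary: 11111111.11111111.11111111.11100000
Count leading 1s
Prefix: /27


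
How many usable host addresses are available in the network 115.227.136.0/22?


Host bits = 32 - 22 = 10
Total addresses = 2^10 = 1024
Usable = total - 2 (network and broadcast)
Usable hosts: 1022


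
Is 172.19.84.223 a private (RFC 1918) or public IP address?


RFC 1918 private ranges:
  10.0.0.0/8 (10.0.0.0 - 10.255.255.255)
  172.16.0.0/12 (172.16.0.0 - 172.31.255.255)
  192.168.0.0/16 (192.168.0.0 - 192.168.255.255)
Private (in 172.16.0.0/12)


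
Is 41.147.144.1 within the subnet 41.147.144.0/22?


Subnet network: 41.147.144.0
Test IP AND mask: 41.147.144.0
Yes, 41.147.144.1 is in 41.147.144.0/22


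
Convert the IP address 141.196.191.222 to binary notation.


141 = 10001101
196 = 11000100
191 = 10111111
222 = 11011110
Binary: 10001101.11000100.10111111.11011110


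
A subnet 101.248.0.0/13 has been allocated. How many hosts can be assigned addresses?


Host bits = 32 - 13 = 19
Total addresses = 2^19 = 524288
Usable = total - 2 (network and broadcast)
Usable hosts: 524286


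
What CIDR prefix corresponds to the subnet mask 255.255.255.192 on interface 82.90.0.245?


Binary: 11111111.11111111.11111111.11000000
Count leading 1s
Prefix: /26
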